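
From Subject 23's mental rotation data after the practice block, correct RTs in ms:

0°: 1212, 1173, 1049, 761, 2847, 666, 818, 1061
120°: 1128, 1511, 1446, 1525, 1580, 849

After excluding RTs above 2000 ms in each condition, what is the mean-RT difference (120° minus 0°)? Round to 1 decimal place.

377.0 ms

0°: exclude 2847
M(0°) = 6740/7 = 962.857
M(120°) = 8039/6 = 1339.833
Difference = 1339.833 − 962.857 = 376.976 ms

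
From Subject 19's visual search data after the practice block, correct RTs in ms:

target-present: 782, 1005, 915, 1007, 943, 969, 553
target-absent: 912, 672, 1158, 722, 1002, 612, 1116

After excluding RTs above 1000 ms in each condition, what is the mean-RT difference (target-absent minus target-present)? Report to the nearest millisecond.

target-present: exclude 1005, 1007
target-absent: exclude 1158, 1002, 1116
M(target-present) = 4162/5 = 832.400
M(target-absent) = 2918/4 = 729.500
Difference = 729.500 − 832.400 = -102.900 ms

-103 ms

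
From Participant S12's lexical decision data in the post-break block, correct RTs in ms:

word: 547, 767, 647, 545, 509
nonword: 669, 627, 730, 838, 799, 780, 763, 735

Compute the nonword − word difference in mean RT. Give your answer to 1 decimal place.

139.6 ms

M(word) = 3015/5 = 603.000
M(nonword) = 5941/8 = 742.625
Difference = 742.625 − 603.000 = 139.625 ms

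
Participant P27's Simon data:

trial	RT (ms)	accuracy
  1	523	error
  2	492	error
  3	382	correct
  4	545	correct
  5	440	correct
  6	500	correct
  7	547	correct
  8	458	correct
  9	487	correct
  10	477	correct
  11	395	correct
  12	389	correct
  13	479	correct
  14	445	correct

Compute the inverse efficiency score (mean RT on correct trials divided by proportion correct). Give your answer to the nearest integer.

Correct trials (n=12): 382, 545, 440, 500, 547, 458, 487, 477, 395, 389, 479, 445
Mean correct RT = 5544/12 = 462.0000 ms
Proportion correct = 12/14
IES = 462.0000 / (12/14) = 539.000 ms

539 ms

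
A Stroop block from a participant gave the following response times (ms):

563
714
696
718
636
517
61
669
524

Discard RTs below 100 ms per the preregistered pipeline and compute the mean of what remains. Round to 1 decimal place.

Excluded: 61
Retained (n=8): Σ = 5037
Mean = 5037/8 = 629.6250

629.6 ms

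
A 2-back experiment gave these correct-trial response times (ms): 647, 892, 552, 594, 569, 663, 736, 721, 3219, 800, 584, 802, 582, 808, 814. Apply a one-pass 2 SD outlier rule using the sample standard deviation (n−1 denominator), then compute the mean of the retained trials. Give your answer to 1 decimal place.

697.4 ms

n = 15, ΣRT = 12983, M = 865.533
Σ(x−M)² = 6099865.73; s = √(6099865.73/14) = 660.079
Cutoffs: 865.533 ± 2·660.079 → [-454.6, 2185.7]
Outside: 3219 → excluded.
Retained (n=14): Σ = 9764, mean = 9764/14 = 697.429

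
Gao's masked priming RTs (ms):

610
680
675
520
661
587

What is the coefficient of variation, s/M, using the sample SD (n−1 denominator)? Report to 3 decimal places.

0.100

n = 6, Σ = 3733, M = 622.1667
Σ(x−M)² = 19466.833; s = √(19466.833/5) = 62.3968
CV = 62.3968 / 622.1667 = 0.10029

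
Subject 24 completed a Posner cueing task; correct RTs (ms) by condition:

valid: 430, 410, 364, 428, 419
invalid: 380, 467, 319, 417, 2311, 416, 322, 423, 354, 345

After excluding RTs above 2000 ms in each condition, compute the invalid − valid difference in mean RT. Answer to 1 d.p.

invalid: exclude 2311
M(valid) = 2051/5 = 410.200
M(invalid) = 3443/9 = 382.556
Difference = 382.556 − 410.200 = -27.644 ms

-27.6 ms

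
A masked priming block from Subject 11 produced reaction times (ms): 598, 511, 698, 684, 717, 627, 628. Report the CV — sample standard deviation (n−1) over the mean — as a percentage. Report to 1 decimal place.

11.1%

n = 7, Σ = 4463, M = 637.5714
Σ(x−M)² = 29905.714; s = √(29905.714/6) = 70.5995
CV = 70.5995 / 637.5714 = 0.11073 = 11.073%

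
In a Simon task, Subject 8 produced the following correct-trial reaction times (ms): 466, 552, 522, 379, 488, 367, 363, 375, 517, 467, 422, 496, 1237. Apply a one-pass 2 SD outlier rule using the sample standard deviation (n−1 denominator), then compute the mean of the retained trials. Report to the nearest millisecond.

451 ms

n = 13, ΣRT = 6651, M = 511.615
Σ(x−M)² = 620105.08; s = √(620105.08/12) = 227.322
Cutoffs: 511.615 ± 2·227.322 → [57.0, 966.3]
Outside: 1237 → excluded.
Retained (n=12): Σ = 5414, mean = 5414/12 = 451.167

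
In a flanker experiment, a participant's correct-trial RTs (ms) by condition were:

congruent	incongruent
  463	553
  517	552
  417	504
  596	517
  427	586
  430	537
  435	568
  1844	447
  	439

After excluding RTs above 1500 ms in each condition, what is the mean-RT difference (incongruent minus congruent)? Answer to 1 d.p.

congruent: exclude 1844
M(congruent) = 3285/7 = 469.286
M(incongruent) = 4703/9 = 522.556
Difference = 522.556 − 469.286 = 53.270 ms

53.3 ms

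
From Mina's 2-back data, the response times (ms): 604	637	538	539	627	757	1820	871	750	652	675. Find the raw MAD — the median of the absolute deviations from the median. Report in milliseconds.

Sorted: 538, 539, 604, 627, 637, 652, 675, 750, 757, 871, 1820 → median = 652
|x − 652|: 48, 15, 114, 113, 25, 105, 1168, 219, 98, 0, 23
Sorted deviations: 0, 15, 23, 25, 48, 98, 105, 113, 114, 219, 1168 → MAD = 98

98 ms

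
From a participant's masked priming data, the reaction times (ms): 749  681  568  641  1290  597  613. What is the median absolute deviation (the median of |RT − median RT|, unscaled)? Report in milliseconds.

Sorted: 568, 597, 613, 641, 681, 749, 1290 → median = 641
|x − 641|: 108, 40, 73, 0, 649, 44, 28
Sorted deviations: 0, 28, 40, 44, 73, 108, 649 → MAD = 44

44 ms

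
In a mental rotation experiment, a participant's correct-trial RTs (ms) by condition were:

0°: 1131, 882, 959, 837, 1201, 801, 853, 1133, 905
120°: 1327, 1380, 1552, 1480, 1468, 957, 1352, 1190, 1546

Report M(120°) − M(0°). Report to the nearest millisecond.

M(0°) = 8702/9 = 966.889
M(120°) = 12252/9 = 1361.333
Difference = 1361.333 − 966.889 = 394.444 ms

394 ms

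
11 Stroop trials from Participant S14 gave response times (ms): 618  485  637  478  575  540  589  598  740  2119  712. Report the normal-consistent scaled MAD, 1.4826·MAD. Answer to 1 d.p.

Sorted: 478, 485, 540, 575, 589, 598, 618, 637, 712, 740, 2119 → median = 598
|x − 598| sorted: 0, 9, 20, 23, 39, 58, 113, 114, 120, 142, 1521 → MAD = 58
Robust SD ≈ 1.4826 × 58 = 85.991

86.0 ms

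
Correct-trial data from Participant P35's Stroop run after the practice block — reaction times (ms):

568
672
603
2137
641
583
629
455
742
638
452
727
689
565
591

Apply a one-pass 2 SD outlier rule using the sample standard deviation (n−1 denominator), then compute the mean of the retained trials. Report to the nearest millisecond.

n = 15, ΣRT = 10692, M = 712.800
Σ(x−M)² = 2270432.40; s = √(2270432.40/14) = 402.708
Cutoffs: 712.800 ± 2·402.708 → [-92.6, 1518.2]
Outside: 2137 → excluded.
Retained (n=14): Σ = 8555, mean = 8555/14 = 611.071

611 ms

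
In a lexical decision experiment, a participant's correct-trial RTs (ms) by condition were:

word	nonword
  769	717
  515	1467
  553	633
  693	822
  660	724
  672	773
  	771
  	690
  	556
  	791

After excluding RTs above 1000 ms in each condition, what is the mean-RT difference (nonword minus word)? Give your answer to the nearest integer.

nonword: exclude 1467
M(word) = 3862/6 = 643.667
M(nonword) = 6477/9 = 719.667
Difference = 719.667 − 643.667 = 76.000 ms

76 ms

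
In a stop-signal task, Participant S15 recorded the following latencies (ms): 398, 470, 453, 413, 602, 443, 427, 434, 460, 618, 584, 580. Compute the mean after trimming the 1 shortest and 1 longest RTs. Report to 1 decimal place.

Sorted: 398, 413, 427, 434, 443, 453, 460, 470, 580, 584, 602, 618
Drop lowest 1 (398) and highest 1 (618)
Remaining (n=10): Σ = 4866, mean = 4866/10 = 486.600

486.6 ms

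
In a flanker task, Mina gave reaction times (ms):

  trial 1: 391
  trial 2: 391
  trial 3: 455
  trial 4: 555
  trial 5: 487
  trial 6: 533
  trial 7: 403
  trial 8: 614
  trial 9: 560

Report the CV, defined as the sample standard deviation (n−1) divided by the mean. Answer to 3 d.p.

0.170

n = 9, Σ = 4389, M = 487.6667
Σ(x−M)² = 54706.000; s = √(54706.000/8) = 82.6937
CV = 82.6937 / 487.6667 = 0.16957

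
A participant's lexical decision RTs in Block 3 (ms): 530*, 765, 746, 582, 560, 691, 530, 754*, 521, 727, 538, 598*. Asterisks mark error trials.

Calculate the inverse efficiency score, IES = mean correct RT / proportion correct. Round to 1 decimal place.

Correct trials (n=9): 765, 746, 582, 560, 691, 530, 521, 727, 538
Mean correct RT = 5660/9 = 628.8889 ms
Proportion correct = 9/12
IES = 628.8889 / (9/12) = 838.519 ms

838.5 ms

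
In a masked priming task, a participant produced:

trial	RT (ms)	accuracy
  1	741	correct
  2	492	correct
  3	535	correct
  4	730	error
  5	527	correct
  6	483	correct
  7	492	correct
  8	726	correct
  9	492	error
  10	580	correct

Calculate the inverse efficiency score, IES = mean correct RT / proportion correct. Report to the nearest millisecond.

715 ms

Correct trials (n=8): 741, 492, 535, 527, 483, 492, 726, 580
Mean correct RT = 4576/8 = 572.0000 ms
Proportion correct = 8/10
IES = 572.0000 / (8/10) = 715.000 ms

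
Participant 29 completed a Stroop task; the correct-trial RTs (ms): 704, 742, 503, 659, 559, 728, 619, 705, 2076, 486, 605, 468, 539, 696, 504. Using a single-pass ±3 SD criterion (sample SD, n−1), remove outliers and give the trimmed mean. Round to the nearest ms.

608 ms

n = 15, ΣRT = 10593, M = 706.200
Σ(x−M)² = 2135318.40; s = √(2135318.40/14) = 390.542
Cutoffs: 706.200 ± 3·390.542 → [-465.4, 1877.8]
Outside: 2076 → excluded.
Retained (n=14): Σ = 8517, mean = 8517/14 = 608.357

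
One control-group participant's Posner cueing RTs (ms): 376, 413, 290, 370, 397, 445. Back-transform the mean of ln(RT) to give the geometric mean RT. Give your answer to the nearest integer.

ln(RT): 5.9296, 6.0234, 5.6699, 5.9135, 5.9839, 6.0981
Mean ln(RT) = 35.6184/6 = 5.93641
Geometric mean = exp(5.93641) = 378.57 ms

379 ms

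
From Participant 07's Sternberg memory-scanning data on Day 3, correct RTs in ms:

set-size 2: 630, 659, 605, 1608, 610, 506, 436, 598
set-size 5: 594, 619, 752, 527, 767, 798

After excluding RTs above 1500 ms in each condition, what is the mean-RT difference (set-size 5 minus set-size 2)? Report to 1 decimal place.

98.5 ms

set-size 2: exclude 1608
M(set-size 2) = 4044/7 = 577.714
M(set-size 5) = 4057/6 = 676.167
Difference = 676.167 − 577.714 = 98.452 ms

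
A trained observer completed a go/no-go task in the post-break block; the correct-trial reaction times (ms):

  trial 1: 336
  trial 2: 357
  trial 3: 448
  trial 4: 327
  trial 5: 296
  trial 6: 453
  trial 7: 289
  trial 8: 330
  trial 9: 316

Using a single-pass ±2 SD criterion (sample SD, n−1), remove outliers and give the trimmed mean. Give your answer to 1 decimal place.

n = 9, ΣRT = 3152, M = 350.222
Σ(x−M)² = 29179.56; s = √(29179.56/8) = 60.394
Cutoffs: 350.222 ± 2·60.394 → [229.4, 471.0]
No RTs fall outside the cutoffs; all 9 retained. Mean = 3152/9 = 350.222

350.2 ms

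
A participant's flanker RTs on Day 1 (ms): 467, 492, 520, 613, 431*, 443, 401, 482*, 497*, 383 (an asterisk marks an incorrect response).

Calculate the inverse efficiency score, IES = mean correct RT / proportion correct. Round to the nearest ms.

677 ms

Correct trials (n=7): 467, 492, 520, 613, 443, 401, 383
Mean correct RT = 3319/7 = 474.1429 ms
Proportion correct = 7/10
IES = 474.1429 / (7/10) = 677.347 ms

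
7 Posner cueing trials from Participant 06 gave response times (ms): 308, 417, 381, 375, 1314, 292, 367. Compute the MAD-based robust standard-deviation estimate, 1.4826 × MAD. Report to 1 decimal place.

62.3 ms

Sorted: 292, 308, 367, 375, 381, 417, 1314 → median = 375
|x − 375| sorted: 0, 6, 8, 42, 67, 83, 939 → MAD = 42
Robust SD ≈ 1.4826 × 42 = 62.269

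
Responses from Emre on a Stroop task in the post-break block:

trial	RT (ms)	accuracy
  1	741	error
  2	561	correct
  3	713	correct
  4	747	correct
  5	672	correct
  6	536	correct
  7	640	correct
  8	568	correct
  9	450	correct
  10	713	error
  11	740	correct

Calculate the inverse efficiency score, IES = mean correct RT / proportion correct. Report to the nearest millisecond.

764 ms

Correct trials (n=9): 561, 713, 747, 672, 536, 640, 568, 450, 740
Mean correct RT = 5627/9 = 625.2222 ms
Proportion correct = 9/11
IES = 625.2222 / (9/11) = 764.160 ms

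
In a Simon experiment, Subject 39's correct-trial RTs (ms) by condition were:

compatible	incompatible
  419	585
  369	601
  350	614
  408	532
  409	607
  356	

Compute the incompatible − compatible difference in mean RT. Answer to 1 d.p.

M(compatible) = 2311/6 = 385.167
M(incompatible) = 2939/5 = 587.800
Difference = 587.800 − 385.167 = 202.633 ms

202.6 ms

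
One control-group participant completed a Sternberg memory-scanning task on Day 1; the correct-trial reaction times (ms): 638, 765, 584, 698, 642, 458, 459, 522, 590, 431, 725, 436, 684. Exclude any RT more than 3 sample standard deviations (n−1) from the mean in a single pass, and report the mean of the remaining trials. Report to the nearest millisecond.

587 ms

n = 13, ΣRT = 7632, M = 587.077
Σ(x−M)² = 162488.92; s = √(162488.92/12) = 116.365
Cutoffs: 587.077 ± 3·116.365 → [238.0, 936.2]
No RTs fall outside the cutoffs; all 13 retained. Mean = 7632/13 = 587.077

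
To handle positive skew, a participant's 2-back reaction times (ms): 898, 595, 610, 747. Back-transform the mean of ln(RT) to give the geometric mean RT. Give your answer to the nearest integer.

702 ms

ln(RT): 6.8002, 6.3886, 6.4135, 6.6161
Mean ln(RT) = 26.2183/4 = 6.55456
Geometric mean = exp(6.55456) = 702.44 ms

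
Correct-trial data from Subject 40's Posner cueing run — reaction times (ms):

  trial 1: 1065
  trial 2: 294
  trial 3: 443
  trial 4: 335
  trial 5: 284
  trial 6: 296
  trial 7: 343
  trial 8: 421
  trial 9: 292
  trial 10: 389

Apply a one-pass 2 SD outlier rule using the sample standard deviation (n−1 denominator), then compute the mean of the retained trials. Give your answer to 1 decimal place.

n = 10, ΣRT = 4162, M = 416.200
Σ(x−M)² = 496657.60; s = √(496657.60/9) = 234.913
Cutoffs: 416.200 ± 2·234.913 → [-53.6, 886.0]
Outside: 1065 → excluded.
Retained (n=9): Σ = 3097, mean = 3097/9 = 344.111

344.1 ms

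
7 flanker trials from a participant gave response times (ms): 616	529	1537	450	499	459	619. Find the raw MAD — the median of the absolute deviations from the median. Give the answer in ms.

79 ms

Sorted: 450, 459, 499, 529, 616, 619, 1537 → median = 529
|x − 529|: 87, 0, 1008, 79, 30, 70, 90
Sorted deviations: 0, 30, 70, 79, 87, 90, 1008 → MAD = 79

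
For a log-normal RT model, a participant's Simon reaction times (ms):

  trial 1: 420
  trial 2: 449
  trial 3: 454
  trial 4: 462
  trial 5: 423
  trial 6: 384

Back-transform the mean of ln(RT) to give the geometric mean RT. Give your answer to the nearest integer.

431 ms

ln(RT): 6.0403, 6.1070, 6.1181, 6.1356, 6.0474, 5.9506
Mean ln(RT) = 36.3990/6 = 6.06649
Geometric mean = exp(6.06649) = 431.17 ms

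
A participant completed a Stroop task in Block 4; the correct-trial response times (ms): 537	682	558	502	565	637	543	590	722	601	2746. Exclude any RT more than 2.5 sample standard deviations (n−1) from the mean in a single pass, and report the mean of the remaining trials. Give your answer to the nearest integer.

594 ms

n = 11, ΣRT = 8683, M = 789.364
Σ(x−M)² = 4253760.55; s = √(4253760.55/10) = 652.209
Cutoffs: 789.364 ± 2.5·652.209 → [-841.2, 2419.9]
Outside: 2746 → excluded.
Retained (n=10): Σ = 5937, mean = 5937/10 = 593.700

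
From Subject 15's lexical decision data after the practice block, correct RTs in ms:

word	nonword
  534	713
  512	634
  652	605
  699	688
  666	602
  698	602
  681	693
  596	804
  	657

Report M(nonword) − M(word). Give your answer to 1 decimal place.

M(word) = 5038/8 = 629.750
M(nonword) = 5998/9 = 666.444
Difference = 666.444 − 629.750 = 36.694 ms

36.7 ms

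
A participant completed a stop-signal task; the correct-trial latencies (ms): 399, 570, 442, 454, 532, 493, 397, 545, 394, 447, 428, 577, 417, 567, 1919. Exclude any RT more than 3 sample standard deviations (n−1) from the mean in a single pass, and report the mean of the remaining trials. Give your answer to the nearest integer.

476 ms

n = 15, ΣRT = 8581, M = 572.067
Σ(x−M)² = 2006480.93; s = √(2006480.93/14) = 378.576
Cutoffs: 572.067 ± 3·378.576 → [-563.7, 1707.8]
Outside: 1919 → excluded.
Retained (n=14): Σ = 6662, mean = 6662/14 = 475.857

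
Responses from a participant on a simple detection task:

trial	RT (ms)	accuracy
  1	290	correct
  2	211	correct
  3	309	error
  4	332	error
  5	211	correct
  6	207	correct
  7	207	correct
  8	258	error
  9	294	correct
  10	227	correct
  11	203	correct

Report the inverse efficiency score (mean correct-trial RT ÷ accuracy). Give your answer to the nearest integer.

Correct trials (n=8): 290, 211, 211, 207, 207, 294, 227, 203
Mean correct RT = 1850/8 = 231.2500 ms
Proportion correct = 8/11
IES = 231.2500 / (8/11) = 317.969 ms

318 ms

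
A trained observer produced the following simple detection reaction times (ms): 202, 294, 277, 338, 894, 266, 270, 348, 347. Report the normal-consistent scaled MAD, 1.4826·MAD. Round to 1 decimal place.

Sorted: 202, 266, 270, 277, 294, 338, 347, 348, 894 → median = 294
|x − 294| sorted: 0, 17, 24, 28, 44, 53, 54, 92, 600 → MAD = 44
Robust SD ≈ 1.4826 × 44 = 65.234

65.2 ms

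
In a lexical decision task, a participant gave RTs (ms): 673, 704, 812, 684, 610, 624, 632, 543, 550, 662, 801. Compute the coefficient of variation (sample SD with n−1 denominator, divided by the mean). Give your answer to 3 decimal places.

0.131

n = 11, Σ = 7295, M = 663.1818
Σ(x−M)² = 75927.636; s = √(75927.636/10) = 87.1365
CV = 87.1365 / 663.1818 = 0.13139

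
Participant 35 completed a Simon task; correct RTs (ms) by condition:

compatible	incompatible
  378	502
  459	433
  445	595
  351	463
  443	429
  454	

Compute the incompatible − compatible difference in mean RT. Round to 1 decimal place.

62.7 ms

M(compatible) = 2530/6 = 421.667
M(incompatible) = 2422/5 = 484.400
Difference = 484.400 − 421.667 = 62.733 ms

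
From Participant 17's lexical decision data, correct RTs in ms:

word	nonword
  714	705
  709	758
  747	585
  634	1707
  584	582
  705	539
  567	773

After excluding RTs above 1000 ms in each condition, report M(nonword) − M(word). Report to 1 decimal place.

-8.7 ms

nonword: exclude 1707
M(word) = 4660/7 = 665.714
M(nonword) = 3942/6 = 657.000
Difference = 657.000 − 665.714 = -8.714 ms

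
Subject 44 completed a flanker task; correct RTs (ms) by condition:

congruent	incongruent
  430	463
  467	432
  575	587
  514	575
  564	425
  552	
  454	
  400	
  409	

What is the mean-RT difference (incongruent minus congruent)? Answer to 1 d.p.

11.4 ms

M(congruent) = 4365/9 = 485.000
M(incongruent) = 2482/5 = 496.400
Difference = 496.400 − 485.000 = 11.400 ms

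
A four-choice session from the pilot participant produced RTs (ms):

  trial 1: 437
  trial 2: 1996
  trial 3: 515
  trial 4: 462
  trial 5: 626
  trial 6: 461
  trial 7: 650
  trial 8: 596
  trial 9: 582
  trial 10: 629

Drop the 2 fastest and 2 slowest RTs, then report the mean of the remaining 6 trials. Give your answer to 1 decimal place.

Sorted: 437, 461, 462, 515, 582, 596, 626, 629, 650, 1996
Drop lowest 2 (437, 461) and highest 2 (650, 1996)
Remaining (n=6): Σ = 3410, mean = 3410/6 = 568.333

568.3 ms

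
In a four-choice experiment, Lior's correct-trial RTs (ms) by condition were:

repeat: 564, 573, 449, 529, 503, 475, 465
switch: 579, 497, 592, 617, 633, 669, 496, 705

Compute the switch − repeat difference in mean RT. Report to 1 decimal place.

90.2 ms

M(repeat) = 3558/7 = 508.286
M(switch) = 4788/8 = 598.500
Difference = 598.500 − 508.286 = 90.214 ms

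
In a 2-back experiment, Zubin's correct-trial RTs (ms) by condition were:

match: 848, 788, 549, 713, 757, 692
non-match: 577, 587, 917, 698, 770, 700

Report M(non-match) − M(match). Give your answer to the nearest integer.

-16 ms

M(match) = 4347/6 = 724.500
M(non-match) = 4249/6 = 708.167
Difference = 708.167 − 724.500 = -16.333 ms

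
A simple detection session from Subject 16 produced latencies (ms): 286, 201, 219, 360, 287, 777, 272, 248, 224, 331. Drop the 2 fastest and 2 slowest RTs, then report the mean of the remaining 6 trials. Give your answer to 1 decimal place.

Sorted: 201, 219, 224, 248, 272, 286, 287, 331, 360, 777
Drop lowest 2 (201, 219) and highest 2 (360, 777)
Remaining (n=6): Σ = 1648, mean = 1648/6 = 274.667

274.7 ms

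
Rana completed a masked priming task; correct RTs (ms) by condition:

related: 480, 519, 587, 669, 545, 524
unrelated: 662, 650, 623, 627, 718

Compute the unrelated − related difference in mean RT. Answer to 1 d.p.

102.0 ms

M(related) = 3324/6 = 554.000
M(unrelated) = 3280/5 = 656.000
Difference = 656.000 − 554.000 = 102.000 ms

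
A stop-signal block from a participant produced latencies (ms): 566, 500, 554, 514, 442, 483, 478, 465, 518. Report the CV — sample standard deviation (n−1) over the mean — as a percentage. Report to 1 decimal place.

8.1%

n = 9, Σ = 4520, M = 502.2222
Σ(x−M)² = 13109.556; s = √(13109.556/8) = 40.4808
CV = 40.4808 / 502.2222 = 0.08060 = 8.060%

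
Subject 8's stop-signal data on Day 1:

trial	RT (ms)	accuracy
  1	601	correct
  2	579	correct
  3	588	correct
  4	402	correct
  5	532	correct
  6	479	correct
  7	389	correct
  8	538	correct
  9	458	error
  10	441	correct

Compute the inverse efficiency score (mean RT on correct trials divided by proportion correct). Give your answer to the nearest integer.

562 ms

Correct trials (n=9): 601, 579, 588, 402, 532, 479, 389, 538, 441
Mean correct RT = 4549/9 = 505.4444 ms
Proportion correct = 9/10
IES = 505.4444 / (9/10) = 561.605 ms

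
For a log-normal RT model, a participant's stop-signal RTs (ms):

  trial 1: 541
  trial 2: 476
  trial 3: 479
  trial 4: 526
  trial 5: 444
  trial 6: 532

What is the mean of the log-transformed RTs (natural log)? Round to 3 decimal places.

ln(RT): 6.2934, 6.1654, 6.1717, 6.2653, 6.0958, 6.2766
Σ ln(RT) = 37.2683
Mean = 37.2683/6 = 6.21138

6.211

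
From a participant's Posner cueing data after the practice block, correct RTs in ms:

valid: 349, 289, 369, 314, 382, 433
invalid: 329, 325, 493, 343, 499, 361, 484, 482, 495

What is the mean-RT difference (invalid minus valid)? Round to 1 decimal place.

M(valid) = 2136/6 = 356.000
M(invalid) = 3811/9 = 423.444
Difference = 423.444 − 356.000 = 67.444 ms

67.4 ms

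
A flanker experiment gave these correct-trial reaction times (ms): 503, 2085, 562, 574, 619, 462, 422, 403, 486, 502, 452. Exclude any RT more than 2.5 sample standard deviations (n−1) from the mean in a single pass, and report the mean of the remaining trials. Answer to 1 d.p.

n = 11, ΣRT = 7070, M = 642.727
Σ(x−M)² = 2331074.18; s = √(2331074.18/10) = 482.812
Cutoffs: 642.727 ± 2.5·482.812 → [-564.3, 1849.8]
Outside: 2085 → excluded.
Retained (n=10): Σ = 4985, mean = 4985/10 = 498.500

498.5 ms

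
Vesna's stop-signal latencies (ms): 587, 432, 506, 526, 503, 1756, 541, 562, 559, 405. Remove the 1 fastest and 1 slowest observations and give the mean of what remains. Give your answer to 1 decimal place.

527.0 ms

Sorted: 405, 432, 503, 506, 526, 541, 559, 562, 587, 1756
Drop lowest 1 (405) and highest 1 (1756)
Remaining (n=8): Σ = 4216, mean = 4216/8 = 527.000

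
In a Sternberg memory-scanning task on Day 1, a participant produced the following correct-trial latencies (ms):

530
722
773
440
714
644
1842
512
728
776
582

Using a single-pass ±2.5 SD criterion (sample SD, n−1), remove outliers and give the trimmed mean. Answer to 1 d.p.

n = 11, ΣRT = 8263, M = 751.182
Σ(x−M)² = 1436821.64; s = √(1436821.64/10) = 379.054
Cutoffs: 751.182 ± 2.5·379.054 → [-196.5, 1698.8]
Outside: 1842 → excluded.
Retained (n=10): Σ = 6421, mean = 6421/10 = 642.100

642.1 ms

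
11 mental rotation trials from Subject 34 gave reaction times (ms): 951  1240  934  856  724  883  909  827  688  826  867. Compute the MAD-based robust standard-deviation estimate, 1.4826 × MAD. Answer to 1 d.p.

Sorted: 688, 724, 826, 827, 856, 867, 883, 909, 934, 951, 1240 → median = 867
|x − 867| sorted: 0, 11, 16, 40, 41, 42, 67, 84, 143, 179, 373 → MAD = 42
Robust SD ≈ 1.4826 × 42 = 62.269

62.3 ms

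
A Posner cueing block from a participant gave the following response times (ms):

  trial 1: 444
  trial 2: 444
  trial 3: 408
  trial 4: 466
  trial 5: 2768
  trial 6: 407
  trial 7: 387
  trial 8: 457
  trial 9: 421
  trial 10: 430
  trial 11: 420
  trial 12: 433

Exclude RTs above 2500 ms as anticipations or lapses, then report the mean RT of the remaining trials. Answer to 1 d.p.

428.8 ms

Excluded: 2768
Retained (n=11): Σ = 4717
Mean = 4717/11 = 428.8182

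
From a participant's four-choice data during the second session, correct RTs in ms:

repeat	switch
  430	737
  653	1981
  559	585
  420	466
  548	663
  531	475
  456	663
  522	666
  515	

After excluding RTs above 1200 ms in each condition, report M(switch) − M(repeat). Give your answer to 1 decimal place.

93.0 ms

switch: exclude 1981
M(repeat) = 4634/9 = 514.889
M(switch) = 4255/7 = 607.857
Difference = 607.857 − 514.889 = 92.968 ms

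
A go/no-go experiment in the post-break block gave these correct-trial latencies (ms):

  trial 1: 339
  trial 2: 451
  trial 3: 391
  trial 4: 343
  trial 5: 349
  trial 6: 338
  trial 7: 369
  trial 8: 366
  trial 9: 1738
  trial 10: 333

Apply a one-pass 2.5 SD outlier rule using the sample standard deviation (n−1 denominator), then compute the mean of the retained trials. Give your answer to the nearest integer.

n = 10, ΣRT = 5017, M = 501.700
Σ(x−M)² = 1709518.10; s = √(1709518.10/9) = 435.828
Cutoffs: 501.700 ± 2.5·435.828 → [-587.9, 1591.3]
Outside: 1738 → excluded.
Retained (n=9): Σ = 3279, mean = 3279/9 = 364.333

364 ms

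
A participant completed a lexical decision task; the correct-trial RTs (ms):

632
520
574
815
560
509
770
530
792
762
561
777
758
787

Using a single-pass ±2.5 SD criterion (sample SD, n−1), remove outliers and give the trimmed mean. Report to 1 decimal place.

n = 14, ΣRT = 9347, M = 667.643
Σ(x−M)² = 189839.21; s = √(189839.21/13) = 120.843
Cutoffs: 667.643 ± 2.5·120.843 → [365.5, 969.8]
No RTs fall outside the cutoffs; all 14 retained. Mean = 9347/14 = 667.643

667.6 ms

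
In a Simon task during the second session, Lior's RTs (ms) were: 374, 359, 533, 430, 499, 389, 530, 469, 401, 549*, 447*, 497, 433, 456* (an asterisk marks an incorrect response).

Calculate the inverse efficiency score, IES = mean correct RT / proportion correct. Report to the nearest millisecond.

569 ms

Correct trials (n=11): 374, 359, 533, 430, 499, 389, 530, 469, 401, 497, 433
Mean correct RT = 4914/11 = 446.7273 ms
Proportion correct = 11/14
IES = 446.7273 / (11/14) = 568.562 ms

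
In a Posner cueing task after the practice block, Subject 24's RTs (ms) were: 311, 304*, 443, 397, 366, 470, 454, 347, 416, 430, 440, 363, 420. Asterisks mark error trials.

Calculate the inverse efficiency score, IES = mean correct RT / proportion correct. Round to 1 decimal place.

Correct trials (n=12): 311, 443, 397, 366, 470, 454, 347, 416, 430, 440, 363, 420
Mean correct RT = 4857/12 = 404.7500 ms
Proportion correct = 12/13
IES = 404.7500 / (12/13) = 438.479 ms

438.5 ms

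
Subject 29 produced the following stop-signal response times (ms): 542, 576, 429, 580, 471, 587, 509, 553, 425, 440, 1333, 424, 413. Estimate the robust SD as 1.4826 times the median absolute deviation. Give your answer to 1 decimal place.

105.3 ms

Sorted: 413, 424, 425, 429, 440, 471, 509, 542, 553, 576, 580, 587, 1333 → median = 509
|x − 509| sorted: 0, 33, 38, 44, 67, 69, 71, 78, 80, 84, 85, 96, 824 → MAD = 71
Robust SD ≈ 1.4826 × 71 = 105.265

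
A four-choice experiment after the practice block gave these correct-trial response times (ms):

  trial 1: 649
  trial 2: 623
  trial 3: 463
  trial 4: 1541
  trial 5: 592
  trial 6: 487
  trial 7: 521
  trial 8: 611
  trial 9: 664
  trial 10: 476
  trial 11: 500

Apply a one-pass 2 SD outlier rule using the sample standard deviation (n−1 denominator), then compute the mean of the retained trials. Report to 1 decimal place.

n = 11, ΣRT = 7127, M = 647.909
Σ(x−M)² = 930598.91; s = √(930598.91/10) = 305.057
Cutoffs: 647.909 ± 2·305.057 → [37.8, 1258.0]
Outside: 1541 → excluded.
Retained (n=10): Σ = 5586, mean = 5586/10 = 558.600

558.6 ms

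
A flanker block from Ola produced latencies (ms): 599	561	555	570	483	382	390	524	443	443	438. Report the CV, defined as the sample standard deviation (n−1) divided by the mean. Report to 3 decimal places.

0.155

n = 11, Σ = 5388, M = 489.8182
Σ(x−M)² = 57537.636; s = √(57537.636/10) = 75.8536
CV = 75.8536 / 489.8182 = 0.15486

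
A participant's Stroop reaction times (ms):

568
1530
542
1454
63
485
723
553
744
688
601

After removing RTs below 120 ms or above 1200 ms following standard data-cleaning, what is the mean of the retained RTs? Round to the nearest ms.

Excluded: 63, 1454, 1530
Retained (n=8): Σ = 4904
Mean = 4904/8 = 613.0000

613 ms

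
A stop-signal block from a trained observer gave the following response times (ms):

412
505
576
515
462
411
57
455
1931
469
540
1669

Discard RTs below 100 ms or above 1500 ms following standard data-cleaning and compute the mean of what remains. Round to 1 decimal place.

Excluded: 57, 1669, 1931
Retained (n=9): Σ = 4345
Mean = 4345/9 = 482.7778

482.8 ms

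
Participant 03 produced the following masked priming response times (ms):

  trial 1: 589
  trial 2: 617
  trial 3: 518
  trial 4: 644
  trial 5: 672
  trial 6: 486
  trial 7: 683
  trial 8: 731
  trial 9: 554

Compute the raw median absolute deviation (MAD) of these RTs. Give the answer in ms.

Sorted: 486, 518, 554, 589, 617, 644, 672, 683, 731 → median = 617
|x − 617|: 28, 0, 99, 27, 55, 131, 66, 114, 63
Sorted deviations: 0, 27, 28, 55, 63, 66, 99, 114, 131 → MAD = 63

63 ms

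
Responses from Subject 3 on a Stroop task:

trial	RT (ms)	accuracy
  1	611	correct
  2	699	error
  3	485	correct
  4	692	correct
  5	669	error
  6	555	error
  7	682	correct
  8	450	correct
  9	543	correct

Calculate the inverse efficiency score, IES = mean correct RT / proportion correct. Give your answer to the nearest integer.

866 ms

Correct trials (n=6): 611, 485, 692, 682, 450, 543
Mean correct RT = 3463/6 = 577.1667 ms
Proportion correct = 6/9
IES = 577.1667 / (6/9) = 865.750 ms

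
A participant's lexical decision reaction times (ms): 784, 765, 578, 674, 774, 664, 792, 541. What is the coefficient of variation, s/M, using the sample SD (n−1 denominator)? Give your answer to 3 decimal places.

0.141

n = 8, Σ = 5572, M = 696.5000
Σ(x−M)² = 67260.000; s = √(67260.000/7) = 98.0233
CV = 98.0233 / 696.5000 = 0.14074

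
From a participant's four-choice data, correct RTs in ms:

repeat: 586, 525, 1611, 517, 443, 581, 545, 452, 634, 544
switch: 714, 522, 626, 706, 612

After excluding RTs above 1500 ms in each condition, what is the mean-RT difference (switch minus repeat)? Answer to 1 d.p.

99.7 ms

repeat: exclude 1611
M(repeat) = 4827/9 = 536.333
M(switch) = 3180/5 = 636.000
Difference = 636.000 − 536.333 = 99.667 ms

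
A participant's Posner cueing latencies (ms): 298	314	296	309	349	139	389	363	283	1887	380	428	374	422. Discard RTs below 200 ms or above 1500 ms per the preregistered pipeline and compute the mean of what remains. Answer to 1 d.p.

Excluded: 139, 1887
Retained (n=12): Σ = 4205
Mean = 4205/12 = 350.4167

350.4 ms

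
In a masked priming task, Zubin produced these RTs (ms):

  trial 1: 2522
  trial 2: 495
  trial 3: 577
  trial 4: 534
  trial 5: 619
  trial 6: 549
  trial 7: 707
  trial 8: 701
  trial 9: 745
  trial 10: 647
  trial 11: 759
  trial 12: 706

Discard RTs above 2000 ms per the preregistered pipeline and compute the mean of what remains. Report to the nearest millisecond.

640 ms

Excluded: 2522
Retained (n=11): Σ = 7039
Mean = 7039/11 = 639.9091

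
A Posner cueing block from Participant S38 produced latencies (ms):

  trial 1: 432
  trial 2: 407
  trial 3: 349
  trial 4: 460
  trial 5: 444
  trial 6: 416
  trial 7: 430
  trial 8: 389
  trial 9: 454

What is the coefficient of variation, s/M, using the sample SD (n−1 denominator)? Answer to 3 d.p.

n = 9, Σ = 3781, M = 420.1111
Σ(x−M)² = 9762.889; s = √(9762.889/8) = 34.9337
CV = 34.9337 / 420.1111 = 0.08315

0.083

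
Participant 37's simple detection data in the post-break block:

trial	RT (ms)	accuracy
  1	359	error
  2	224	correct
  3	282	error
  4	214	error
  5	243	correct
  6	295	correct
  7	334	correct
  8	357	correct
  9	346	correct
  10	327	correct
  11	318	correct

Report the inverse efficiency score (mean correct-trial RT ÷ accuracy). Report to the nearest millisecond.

Correct trials (n=8): 224, 243, 295, 334, 357, 346, 327, 318
Mean correct RT = 2444/8 = 305.5000 ms
Proportion correct = 8/11
IES = 305.5000 / (8/11) = 420.062 ms

420 ms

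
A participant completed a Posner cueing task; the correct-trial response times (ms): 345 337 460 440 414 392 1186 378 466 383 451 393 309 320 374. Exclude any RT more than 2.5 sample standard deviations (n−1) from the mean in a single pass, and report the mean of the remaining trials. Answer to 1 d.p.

390.1 ms

n = 15, ΣRT = 6648, M = 443.200
Σ(x−M)² = 625392.40; s = √(625392.40/14) = 211.355
Cutoffs: 443.200 ± 2.5·211.355 → [-85.2, 971.6]
Outside: 1186 → excluded.
Retained (n=14): Σ = 5462, mean = 5462/14 = 390.143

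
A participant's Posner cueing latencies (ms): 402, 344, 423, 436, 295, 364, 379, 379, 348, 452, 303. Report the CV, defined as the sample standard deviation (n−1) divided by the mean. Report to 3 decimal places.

0.136

n = 11, Σ = 4125, M = 375.0000
Σ(x−M)² = 26110.000; s = √(26110.000/10) = 51.0979
CV = 51.0979 / 375.0000 = 0.13626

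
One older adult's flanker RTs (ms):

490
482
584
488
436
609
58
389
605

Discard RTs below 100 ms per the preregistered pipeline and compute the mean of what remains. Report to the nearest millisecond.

510 ms

Excluded: 58
Retained (n=8): Σ = 4083
Mean = 4083/8 = 510.3750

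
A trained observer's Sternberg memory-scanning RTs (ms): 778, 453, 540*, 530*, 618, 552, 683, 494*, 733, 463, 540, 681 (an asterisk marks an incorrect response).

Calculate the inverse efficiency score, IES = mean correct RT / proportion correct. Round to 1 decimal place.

Correct trials (n=9): 778, 453, 618, 552, 683, 733, 463, 540, 681
Mean correct RT = 5501/9 = 611.2222 ms
Proportion correct = 9/12
IES = 611.2222 / (9/12) = 814.963 ms

815.0 ms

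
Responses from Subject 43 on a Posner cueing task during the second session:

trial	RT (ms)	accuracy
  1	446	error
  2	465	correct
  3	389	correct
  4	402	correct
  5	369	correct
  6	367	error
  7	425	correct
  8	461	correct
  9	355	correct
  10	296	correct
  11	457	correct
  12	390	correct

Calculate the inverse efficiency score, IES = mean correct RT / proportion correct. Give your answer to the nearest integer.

481 ms

Correct trials (n=10): 465, 389, 402, 369, 425, 461, 355, 296, 457, 390
Mean correct RT = 4009/10 = 400.9000 ms
Proportion correct = 10/12
IES = 400.9000 / (10/12) = 481.080 ms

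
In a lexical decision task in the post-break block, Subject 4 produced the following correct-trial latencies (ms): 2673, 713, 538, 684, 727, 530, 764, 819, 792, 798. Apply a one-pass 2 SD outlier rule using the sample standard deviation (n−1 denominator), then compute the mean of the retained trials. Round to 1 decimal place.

n = 10, ΣRT = 9038, M = 903.800
Σ(x−M)² = 3570007.60; s = √(3570007.60/9) = 629.815
Cutoffs: 903.800 ± 2·629.815 → [-355.8, 2163.4]
Outside: 2673 → excluded.
Retained (n=9): Σ = 6365, mean = 6365/9 = 707.222

707.2 ms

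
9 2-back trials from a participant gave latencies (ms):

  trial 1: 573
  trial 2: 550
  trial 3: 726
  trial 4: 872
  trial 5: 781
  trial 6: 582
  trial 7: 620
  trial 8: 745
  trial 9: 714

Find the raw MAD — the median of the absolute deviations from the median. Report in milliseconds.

Sorted: 550, 573, 582, 620, 714, 726, 745, 781, 872 → median = 714
|x − 714|: 141, 164, 12, 158, 67, 132, 94, 31, 0
Sorted deviations: 0, 12, 31, 67, 94, 132, 141, 158, 164 → MAD = 94

94 ms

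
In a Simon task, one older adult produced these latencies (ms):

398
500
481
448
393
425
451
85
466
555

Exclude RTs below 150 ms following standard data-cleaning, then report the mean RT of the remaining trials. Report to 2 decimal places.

457.44 ms

Excluded: 85
Retained (n=9): Σ = 4117
Mean = 4117/9 = 457.4444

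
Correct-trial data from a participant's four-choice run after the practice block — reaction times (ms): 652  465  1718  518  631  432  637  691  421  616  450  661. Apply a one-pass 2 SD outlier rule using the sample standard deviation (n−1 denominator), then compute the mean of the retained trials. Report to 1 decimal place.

561.3 ms

n = 12, ΣRT = 7892, M = 657.667
Σ(x−M)² = 1335024.67; s = √(1335024.67/11) = 348.376
Cutoffs: 657.667 ± 2·348.376 → [-39.1, 1354.4]
Outside: 1718 → excluded.
Retained (n=11): Σ = 6174, mean = 6174/11 = 561.273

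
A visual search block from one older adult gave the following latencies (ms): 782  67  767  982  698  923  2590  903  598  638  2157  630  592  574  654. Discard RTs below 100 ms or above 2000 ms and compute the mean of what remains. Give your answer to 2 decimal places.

Excluded: 67, 2157, 2590
Retained (n=12): Σ = 8741
Mean = 8741/12 = 728.4167

728.42 ms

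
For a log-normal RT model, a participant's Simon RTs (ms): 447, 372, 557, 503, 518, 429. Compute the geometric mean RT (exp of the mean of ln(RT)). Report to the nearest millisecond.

467 ms

ln(RT): 6.1026, 5.9189, 6.3226, 6.2206, 6.2500, 6.0615
Mean ln(RT) = 36.8760/6 = 6.14601
Geometric mean = exp(6.14601) = 466.85 ms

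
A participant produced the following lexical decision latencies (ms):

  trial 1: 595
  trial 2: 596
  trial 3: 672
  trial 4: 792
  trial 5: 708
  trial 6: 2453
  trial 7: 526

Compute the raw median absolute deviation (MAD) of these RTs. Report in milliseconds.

Sorted: 526, 595, 596, 672, 708, 792, 2453 → median = 672
|x − 672|: 77, 76, 0, 120, 36, 1781, 146
Sorted deviations: 0, 36, 76, 77, 120, 146, 1781 → MAD = 77

77 ms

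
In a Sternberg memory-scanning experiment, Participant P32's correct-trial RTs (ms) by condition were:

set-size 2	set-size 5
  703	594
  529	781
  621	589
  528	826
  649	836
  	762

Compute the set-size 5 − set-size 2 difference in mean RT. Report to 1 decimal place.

M(set-size 2) = 3030/5 = 606.000
M(set-size 5) = 4388/6 = 731.333
Difference = 731.333 − 606.000 = 125.333 ms

125.3 ms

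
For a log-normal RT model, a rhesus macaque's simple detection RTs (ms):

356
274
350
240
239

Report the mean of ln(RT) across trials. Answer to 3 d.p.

ln(RT): 5.8749, 5.6131, 5.8579, 5.4806, 5.4765
Σ ln(RT) = 28.3031
Mean = 28.3031/5 = 5.66062

5.661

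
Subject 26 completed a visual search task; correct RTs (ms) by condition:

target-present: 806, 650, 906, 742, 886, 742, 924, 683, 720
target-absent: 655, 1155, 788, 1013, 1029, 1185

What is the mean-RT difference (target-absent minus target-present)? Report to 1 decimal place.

M(target-present) = 7059/9 = 784.333
M(target-absent) = 5825/6 = 970.833
Difference = 970.833 − 784.333 = 186.500 ms

186.5 ms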